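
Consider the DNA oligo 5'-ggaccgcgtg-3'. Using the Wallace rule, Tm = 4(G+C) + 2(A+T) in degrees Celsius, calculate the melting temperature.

36°C

Counting bases: A=1, G=5, C=3, T=1
AT pairs contribute 2, GC pairs contribute 8.
Tm = 2(2) + 4(8) = 4 + 32 = 36°C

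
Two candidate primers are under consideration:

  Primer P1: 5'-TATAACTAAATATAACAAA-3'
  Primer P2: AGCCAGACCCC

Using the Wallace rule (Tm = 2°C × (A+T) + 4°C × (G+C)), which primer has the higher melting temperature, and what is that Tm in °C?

Primer P1, 42°C

Primer P1: A+T=17, G+C=2 → Tm = 2(17)+4(2) = 42°C
Primer P2: A+T=3, G+C=8 → Tm = 2(3)+4(8) = 38°C
42°C vs 38°C → primer P1 is higher.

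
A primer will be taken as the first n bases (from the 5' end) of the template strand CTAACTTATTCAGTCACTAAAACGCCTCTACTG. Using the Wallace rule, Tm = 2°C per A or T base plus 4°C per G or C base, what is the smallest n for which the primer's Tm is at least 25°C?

First 10 bases: CTAACTTATT → Tm = 24°C (< 25°C)
First 11 bases: CTAACTTATTC → Tm = 28°C (≥ 25°C)
Since every base adds ≥2°C, Tm only increases with n, so the threshold is first crossed at n = 11.

n = 11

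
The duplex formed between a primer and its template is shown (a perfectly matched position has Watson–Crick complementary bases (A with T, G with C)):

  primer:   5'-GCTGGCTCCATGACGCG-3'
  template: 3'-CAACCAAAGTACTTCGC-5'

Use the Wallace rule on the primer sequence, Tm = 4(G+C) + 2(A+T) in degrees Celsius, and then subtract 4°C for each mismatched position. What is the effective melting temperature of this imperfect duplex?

42°C

Primer base counts: A=2, T=3, G=6, C=6 → A+T=5, G+C=12
Perfect-match Tm = 2(5) + 4(12) = 10 + 48 = 58°C
Mismatches (positions where the bases are not complementary): 4 (at positions 2, 6, 8, 14)
Effective Tm = 58 − 4×4 = 58 − 16 = 42°C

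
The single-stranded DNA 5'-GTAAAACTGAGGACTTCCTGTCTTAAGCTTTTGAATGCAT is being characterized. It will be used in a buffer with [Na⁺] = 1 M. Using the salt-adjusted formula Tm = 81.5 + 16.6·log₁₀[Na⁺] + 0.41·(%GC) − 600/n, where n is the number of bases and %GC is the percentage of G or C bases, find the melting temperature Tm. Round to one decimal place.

81.9°C

Length n = 40. Scanning the sequence gives G=8, C=7, A=11, T=14.
G+C = 15, so %GC = 15/40 × 100 = 37.5%
Salt term: 16.6 × (0) = 0
GC term: 0.41 × 37.5 = 15.375; length term: −600/40 = −15
Tm = 81.5 + (0) + 15.375 − 15 = 81.875 → 81.9°C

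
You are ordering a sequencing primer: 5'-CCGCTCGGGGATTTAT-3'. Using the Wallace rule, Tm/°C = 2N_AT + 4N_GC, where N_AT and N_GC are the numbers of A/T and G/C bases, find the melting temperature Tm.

Scanning the sequence gives G=5, T=5, C=4, A=2.
So N_AT = 7 and N_GC = 9.
Tm = 2×7 + 4×9 = 50°C

50°C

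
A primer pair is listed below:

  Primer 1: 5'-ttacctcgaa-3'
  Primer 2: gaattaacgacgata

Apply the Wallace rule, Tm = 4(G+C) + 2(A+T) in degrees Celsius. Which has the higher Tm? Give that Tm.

Primer 1: A+T=6, G+C=4 → Tm = 2(6)+4(4) = 28°C
Primer 2: A+T=10, G+C=5 → Tm = 2(10)+4(5) = 40°C
28°C vs 40°C → primer 2 is higher.

Primer 2, 40°C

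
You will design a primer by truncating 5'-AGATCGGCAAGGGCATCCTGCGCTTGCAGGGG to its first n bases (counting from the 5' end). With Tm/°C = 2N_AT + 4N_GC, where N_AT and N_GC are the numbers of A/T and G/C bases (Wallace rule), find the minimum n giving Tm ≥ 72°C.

n = 22

First 21 bases: AGATCGGCAAGGGCATCCTGC → Tm = 68°C (< 72°C)
First 22 bases: AGATCGGCAAGGGCATCCTGCG → Tm = 72°C (≥ 72°C)
Each additional base adds 2°C (A/T) or 4°C (G/C), so Tm is non-decreasing in n; n = 22 is the first length to reach 72°C.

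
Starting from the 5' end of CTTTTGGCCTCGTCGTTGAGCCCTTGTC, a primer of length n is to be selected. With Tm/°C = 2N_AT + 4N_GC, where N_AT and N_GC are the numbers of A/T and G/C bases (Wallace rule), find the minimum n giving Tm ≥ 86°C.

n = 28

First 27 bases: CTTTTGGCCTCGTCGTTGAGCCCTTGT → Tm = 84°C (< 86°C)
First 28 bases: CTTTTGGCCTCGTCGTTGAGCCCTTGTC → Tm = 88°C (≥ 86°C)
Each additional base adds 2°C (A/T) or 4°C (G/C), so Tm is non-decreasing in n; n = 28 is the first length to reach 86°C.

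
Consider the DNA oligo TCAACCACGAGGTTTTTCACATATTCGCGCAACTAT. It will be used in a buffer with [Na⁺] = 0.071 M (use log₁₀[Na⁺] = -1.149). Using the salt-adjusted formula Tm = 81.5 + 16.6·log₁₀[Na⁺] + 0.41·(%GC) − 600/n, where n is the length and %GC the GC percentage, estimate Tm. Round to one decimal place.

Length n = 36. Base counts: G=5, C=10, A=10, T=11
G+C = 15, so %GC = 15/36 × 100 = 41.667%
Salt term: 16.6 × (-1.149) = -19.073
GC term: 0.41 × 41.667 = 17.083; length term: −600/36 = −16.667
Tm = 81.5 + (-19.073) + 17.083 − 16.667 = 62.843 → 62.8°C

62.8°C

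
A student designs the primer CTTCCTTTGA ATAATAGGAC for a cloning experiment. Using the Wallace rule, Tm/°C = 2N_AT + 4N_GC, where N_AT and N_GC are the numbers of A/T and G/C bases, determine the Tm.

54°C

Counting bases: G=3, T=7, A=6, C=4
So N_AT = 13 and N_GC = 7.
Tm = 4·7 + 2·13 = 28 + 26 = 54°C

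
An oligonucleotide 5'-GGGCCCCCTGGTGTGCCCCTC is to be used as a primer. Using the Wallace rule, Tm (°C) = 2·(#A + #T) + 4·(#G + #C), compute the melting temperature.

Base counts: T=4, A=0, G=7, C=10
So N_AT = 4 and N_GC = 17.
Tm = 2×4 + 4×17 = 76°C

76°C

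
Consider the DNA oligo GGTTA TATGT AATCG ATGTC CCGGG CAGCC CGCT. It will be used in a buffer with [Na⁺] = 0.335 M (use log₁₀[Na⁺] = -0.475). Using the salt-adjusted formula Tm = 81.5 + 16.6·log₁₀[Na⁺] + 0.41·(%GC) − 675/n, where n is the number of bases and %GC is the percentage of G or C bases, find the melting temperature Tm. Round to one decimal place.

Length n = 34. Scanning the sequence gives A=6, C=9, G=10, T=9.
G+C = 19, so %GC = 19/34 × 100 = 55.882%
Salt term: 16.6 × (-0.475) = -7.885
GC term: 0.41 × 55.882 = 22.912; length term: −675/34 = −19.853
Tm = 81.5 + (-7.885) + 22.912 − 19.853 = 76.674 → 76.7°C

76.7°C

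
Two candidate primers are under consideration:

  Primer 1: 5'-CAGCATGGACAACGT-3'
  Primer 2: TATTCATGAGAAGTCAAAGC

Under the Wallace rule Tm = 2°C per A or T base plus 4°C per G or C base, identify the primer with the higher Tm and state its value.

Primer 1: A+T=7, G+C=8 → Tm = 2(7)+4(8) = 46°C
Primer 2: A+T=13, G+C=7 → Tm = 2(13)+4(7) = 54°C
46°C vs 54°C → primer 2 is higher.

Primer 2, 54°C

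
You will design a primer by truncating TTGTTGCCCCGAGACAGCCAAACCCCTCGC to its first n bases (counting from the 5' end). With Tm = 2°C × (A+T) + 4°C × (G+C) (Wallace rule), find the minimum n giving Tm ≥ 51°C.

n = 17

First 16 bases: TTGTTGCCCCGAGACA → Tm = 50°C (< 51°C)
First 17 bases: TTGTTGCCCCGAGACAG → Tm = 54°C (≥ 51°C)
Since every base adds ≥2°C, Tm only increases with n, so the threshold is first crossed at n = 17.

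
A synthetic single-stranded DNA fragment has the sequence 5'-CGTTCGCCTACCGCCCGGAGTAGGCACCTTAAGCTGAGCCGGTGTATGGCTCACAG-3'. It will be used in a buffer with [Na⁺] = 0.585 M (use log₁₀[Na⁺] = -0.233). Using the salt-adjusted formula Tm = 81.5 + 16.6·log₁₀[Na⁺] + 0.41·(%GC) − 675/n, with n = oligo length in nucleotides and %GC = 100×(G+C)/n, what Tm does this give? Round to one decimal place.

91.2°C

Length n = 56. T=11, A=10, G=17, C=18
G+C = 35, so %GC = 35/56 × 100 = 62.5%
Salt term: 16.6 × (-0.233) = -3.868
GC term: 0.41 × 62.5 = 25.625; length term: −675/56 = −12.054
Tm = 81.5 + (-3.868) + 25.625 − 12.054 = 91.203 → 91.2°C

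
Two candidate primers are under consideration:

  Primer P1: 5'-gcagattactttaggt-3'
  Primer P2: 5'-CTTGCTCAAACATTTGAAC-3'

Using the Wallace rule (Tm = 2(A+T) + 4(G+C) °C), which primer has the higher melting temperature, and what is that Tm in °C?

Primer P2, 52°C

Primer P1: A+T=10, G+C=6 → Tm = 2(10)+4(6) = 44°C
Primer P2: A+T=12, G+C=7 → Tm = 2(12)+4(7) = 52°C
44°C vs 52°C → primer P2 is higher.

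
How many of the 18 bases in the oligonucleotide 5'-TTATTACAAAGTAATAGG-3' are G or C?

A=8, T=6, C=1, G=3
Total G or C: 3 + 1 = 4

4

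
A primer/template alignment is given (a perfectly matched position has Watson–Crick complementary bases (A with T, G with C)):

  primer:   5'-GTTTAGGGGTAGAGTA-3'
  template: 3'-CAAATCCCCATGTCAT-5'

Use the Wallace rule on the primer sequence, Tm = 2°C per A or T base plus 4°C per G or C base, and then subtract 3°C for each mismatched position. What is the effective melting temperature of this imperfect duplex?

43°C

Primer base counts: A=4, T=5, G=7, C=0 → A+T=9, G+C=7
Perfect-match Tm = 2(9) + 4(7) = 18 + 28 = 46°C
Mismatches (positions where the bases are not complementary): 1 (at position 12)
Effective Tm = 46 − 1×3 = 46 − 3 = 43°C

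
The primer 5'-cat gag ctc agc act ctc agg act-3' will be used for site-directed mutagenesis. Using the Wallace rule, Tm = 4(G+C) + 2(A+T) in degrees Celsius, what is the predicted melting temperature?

74°C

G=5, T=5, C=8, A=6
So N_AT = 11 and N_GC = 13.
Tm = 2×11 + 4×13 = 74°C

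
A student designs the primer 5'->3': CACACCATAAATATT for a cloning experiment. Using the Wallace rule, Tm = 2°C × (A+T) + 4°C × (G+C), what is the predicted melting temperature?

38°C

Scanning the sequence gives G=0, T=4, A=7, C=4.
So N_AT = 11 and N_GC = 4.
Tm = 2×11 + 4×4 = 38°C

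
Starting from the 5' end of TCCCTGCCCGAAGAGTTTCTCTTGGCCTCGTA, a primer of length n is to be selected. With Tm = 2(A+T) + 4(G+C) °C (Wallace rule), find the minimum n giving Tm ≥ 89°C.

First 28 bases: TCCCTGCCCGAAGAGTTTCTCTTGGCCT → Tm = 88°C (< 89°C)
First 29 bases: TCCCTGCCCGAAGAGTTTCTCTTGGCCTC → Tm = 92°C (≥ 89°C)
Each additional base adds 2°C (A/T) or 4°C (G/C), so Tm is non-decreasing in n; n = 29 is the first length to reach 89°C.

n = 29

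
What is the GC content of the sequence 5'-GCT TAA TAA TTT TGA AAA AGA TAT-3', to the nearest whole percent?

17%

C=1, A=11, G=3, T=9
G+C = 3 + 1 = 4 out of 24 bases
%GC = 4/24 × 100 = 16.67% ≈ 17%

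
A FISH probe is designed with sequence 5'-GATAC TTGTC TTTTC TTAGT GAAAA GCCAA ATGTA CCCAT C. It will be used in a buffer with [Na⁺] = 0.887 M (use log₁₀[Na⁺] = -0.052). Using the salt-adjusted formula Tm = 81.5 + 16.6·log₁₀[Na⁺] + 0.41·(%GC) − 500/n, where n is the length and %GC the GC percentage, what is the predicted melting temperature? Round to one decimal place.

Length n = 41. Base counts: T=14, A=12, G=6, C=9
G+C = 15, so %GC = 15/41 × 100 = 36.585%
Salt term: 16.6 × (-0.052) = -0.863
GC term: 0.41 × 36.585 = 15; length term: −500/41 = −12.195
Tm = 81.5 + (-0.863) + 15 − 12.195 = 83.442 → 83.4°C

83.4°C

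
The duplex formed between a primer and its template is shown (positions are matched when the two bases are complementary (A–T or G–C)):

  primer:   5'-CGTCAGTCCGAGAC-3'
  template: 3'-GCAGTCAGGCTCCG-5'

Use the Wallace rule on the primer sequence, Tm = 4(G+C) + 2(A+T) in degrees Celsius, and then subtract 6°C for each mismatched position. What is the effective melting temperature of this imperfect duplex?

40°C

Primer base counts: A=3, T=2, G=4, C=5 → A+T=5, G+C=9
Perfect-match Tm = 2(5) + 4(9) = 10 + 36 = 46°C
Mismatches (positions where the bases are not complementary): 1 (at position 13)
Effective Tm = 46 − 1×6 = 46 − 6 = 40°C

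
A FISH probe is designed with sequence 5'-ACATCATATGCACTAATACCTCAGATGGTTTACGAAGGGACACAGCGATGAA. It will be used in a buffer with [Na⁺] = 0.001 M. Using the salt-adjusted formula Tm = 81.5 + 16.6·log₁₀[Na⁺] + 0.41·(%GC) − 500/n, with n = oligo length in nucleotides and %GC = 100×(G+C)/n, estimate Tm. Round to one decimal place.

39.4°C

Length n = 52. Counting bases: G=11, A=19, T=11, C=11
G+C = 22, so %GC = 22/52 × 100 = 42.308%
Salt term: 16.6 × (-3) = -49.8
GC term: 0.41 × 42.308 = 17.346; length term: −500/52 = −9.615
Tm = 81.5 + (-49.8) + 17.346 − 9.615 = 39.431 → 39.4°C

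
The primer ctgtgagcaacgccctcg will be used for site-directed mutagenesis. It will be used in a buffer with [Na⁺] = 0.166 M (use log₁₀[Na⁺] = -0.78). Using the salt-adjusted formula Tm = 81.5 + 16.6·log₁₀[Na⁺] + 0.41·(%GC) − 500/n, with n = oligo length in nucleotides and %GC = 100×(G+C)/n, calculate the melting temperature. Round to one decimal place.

68.1°C

Length n = 18. Base counts: T=3, A=3, C=7, G=5
G+C = 12, so %GC = 12/18 × 100 = 66.667%
Salt term: 16.6 × (-0.78) = -12.948
GC term: 0.41 × 66.667 = 27.333; length term: −500/18 = −27.778
Tm = 81.5 + (-12.948) + 27.333 − 27.778 = 68.107 → 68.1°C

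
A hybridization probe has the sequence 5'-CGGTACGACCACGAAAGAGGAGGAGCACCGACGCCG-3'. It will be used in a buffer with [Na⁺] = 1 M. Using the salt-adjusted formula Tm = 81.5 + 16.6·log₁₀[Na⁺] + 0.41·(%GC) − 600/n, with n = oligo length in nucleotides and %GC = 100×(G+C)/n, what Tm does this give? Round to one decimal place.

92.2°C

Length n = 36. Counting bases: C=11, G=13, T=1, A=11
G+C = 24, so %GC = 24/36 × 100 = 66.667%
Salt term: 16.6 × (0) = 0
GC term: 0.41 × 66.667 = 27.333; length term: −600/36 = −16.667
Tm = 81.5 + (0) + 27.333 − 16.667 = 92.166 → 92.2°C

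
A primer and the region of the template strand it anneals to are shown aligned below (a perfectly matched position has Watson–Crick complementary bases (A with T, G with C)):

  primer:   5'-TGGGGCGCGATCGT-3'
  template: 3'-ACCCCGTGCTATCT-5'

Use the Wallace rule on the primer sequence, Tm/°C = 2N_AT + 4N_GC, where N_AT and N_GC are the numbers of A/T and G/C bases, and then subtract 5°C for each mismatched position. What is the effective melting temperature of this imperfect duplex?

33°C

Primer base counts: A=1, T=3, G=7, C=3 → A+T=4, G+C=10
Perfect-match Tm = 2(4) + 4(10) = 8 + 40 = 48°C
Mismatches (positions where the bases are not complementary): 3 (at positions 7, 12, 14)
Effective Tm = 48 − 3×5 = 48 − 15 = 33°C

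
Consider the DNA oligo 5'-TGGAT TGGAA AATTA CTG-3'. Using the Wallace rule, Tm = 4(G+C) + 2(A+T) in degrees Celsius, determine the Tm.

48°C

Counting bases: A=6, C=1, G=5, T=6
So N_AT = 12 and N_GC = 6.
Tm = 2×12 + 4×6 = 48°C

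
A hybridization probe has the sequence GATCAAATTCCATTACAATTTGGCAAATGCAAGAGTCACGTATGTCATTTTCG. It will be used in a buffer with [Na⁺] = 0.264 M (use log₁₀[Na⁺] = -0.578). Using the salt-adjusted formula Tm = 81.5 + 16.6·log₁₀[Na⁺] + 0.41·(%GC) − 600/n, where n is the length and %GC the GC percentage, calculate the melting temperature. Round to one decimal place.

Length n = 53. Scanning the sequence gives G=9, C=10, A=17, T=17.
G+C = 19, so %GC = 19/53 × 100 = 35.849%
Salt term: 16.6 × (-0.578) = -9.595
GC term: 0.41 × 35.849 = 14.698; length term: −600/53 = −11.321
Tm = 81.5 + (-9.595) + 14.698 − 11.321 = 75.282 → 75.3°C

75.3°C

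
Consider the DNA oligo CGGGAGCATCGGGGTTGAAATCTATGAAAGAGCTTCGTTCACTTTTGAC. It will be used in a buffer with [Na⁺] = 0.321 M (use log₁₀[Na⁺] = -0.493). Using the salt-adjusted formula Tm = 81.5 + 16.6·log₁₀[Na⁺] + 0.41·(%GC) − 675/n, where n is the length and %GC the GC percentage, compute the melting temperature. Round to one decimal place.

78.8°C

Length n = 49. Scanning the sequence gives T=14, G=14, A=12, C=9.
G+C = 23, so %GC = 23/49 × 100 = 46.939%
Salt term: 16.6 × (-0.493) = -8.184
GC term: 0.41 × 46.939 = 19.245; length term: −675/49 = −13.776
Tm = 81.5 + (-8.184) + 19.245 − 13.776 = 78.785 → 78.8°C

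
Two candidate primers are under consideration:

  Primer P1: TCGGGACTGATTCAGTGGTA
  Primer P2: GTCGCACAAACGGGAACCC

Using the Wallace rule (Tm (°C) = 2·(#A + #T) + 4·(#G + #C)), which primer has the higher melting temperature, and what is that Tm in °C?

Primer P2, 62°C

Primer P1: A+T=10, G+C=10 → Tm = 2(10)+4(10) = 60°C
Primer P2: A+T=7, G+C=12 → Tm = 2(7)+4(12) = 62°C
60°C vs 62°C → primer P2 is higher.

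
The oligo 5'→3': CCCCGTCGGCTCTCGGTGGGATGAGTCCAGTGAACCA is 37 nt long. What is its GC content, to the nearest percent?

G=12, T=7, C=12, A=6
G+C = 12 + 12 = 24 out of 37 bases
%GC = 24/37 × 100 = 64.86% ≈ 65%

65%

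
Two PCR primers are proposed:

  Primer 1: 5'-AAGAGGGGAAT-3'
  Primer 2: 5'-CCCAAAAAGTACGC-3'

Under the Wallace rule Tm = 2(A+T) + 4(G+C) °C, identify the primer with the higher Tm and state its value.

Primer 1: A+T=6, G+C=5 → Tm = 2(6)+4(5) = 32°C
Primer 2: A+T=7, G+C=7 → Tm = 2(7)+4(7) = 42°C
32°C vs 42°C → primer 2 is higher.

Primer 2, 42°C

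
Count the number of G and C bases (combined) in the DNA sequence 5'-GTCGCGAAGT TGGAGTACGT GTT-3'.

Counting bases: A=4, G=9, C=3, T=7
G+C = 9 + 3 = 12

12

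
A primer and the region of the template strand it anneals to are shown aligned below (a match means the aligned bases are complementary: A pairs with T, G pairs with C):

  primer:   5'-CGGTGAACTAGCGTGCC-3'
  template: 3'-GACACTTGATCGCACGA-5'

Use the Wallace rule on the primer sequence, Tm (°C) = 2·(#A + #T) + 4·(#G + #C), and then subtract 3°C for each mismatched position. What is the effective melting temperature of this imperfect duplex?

50°C

Primer base counts: A=3, T=3, G=6, C=5 → A+T=6, G+C=11
Perfect-match Tm = 2(6) + 4(11) = 12 + 44 = 56°C
Mismatches (positions where the bases are not complementary): 2 (at positions 2, 17)
Effective Tm = 56 − 2×3 = 56 − 6 = 50°C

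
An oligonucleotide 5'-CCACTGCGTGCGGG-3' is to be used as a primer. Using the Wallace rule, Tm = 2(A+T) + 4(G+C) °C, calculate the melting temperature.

C=5, T=2, G=6, A=1
A+T = 3, G+C = 11
Tm = 2×3 + 4×11 = 50°C

50°C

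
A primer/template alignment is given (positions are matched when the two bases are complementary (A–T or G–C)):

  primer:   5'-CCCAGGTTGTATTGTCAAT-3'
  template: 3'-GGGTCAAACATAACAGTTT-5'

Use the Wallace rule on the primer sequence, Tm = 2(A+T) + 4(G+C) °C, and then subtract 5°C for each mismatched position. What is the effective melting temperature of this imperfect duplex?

Primer base counts: A=4, T=7, G=4, C=4 → A+T=11, G+C=8
Perfect-match Tm = 2(11) + 4(8) = 22 + 32 = 54°C
Mismatches (positions where the bases are not complementary): 2 (at positions 6, 19)
Effective Tm = 54 − 2×5 = 54 − 10 = 44°C

44°C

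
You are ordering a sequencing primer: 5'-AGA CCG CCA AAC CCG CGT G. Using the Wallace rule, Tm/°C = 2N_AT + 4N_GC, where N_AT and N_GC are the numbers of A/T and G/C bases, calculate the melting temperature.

64°C

Base counts: G=5, T=1, A=5, C=8
So N_AT = 6 and N_GC = 13.
Tm = 2×6 + 4×13 = 64°C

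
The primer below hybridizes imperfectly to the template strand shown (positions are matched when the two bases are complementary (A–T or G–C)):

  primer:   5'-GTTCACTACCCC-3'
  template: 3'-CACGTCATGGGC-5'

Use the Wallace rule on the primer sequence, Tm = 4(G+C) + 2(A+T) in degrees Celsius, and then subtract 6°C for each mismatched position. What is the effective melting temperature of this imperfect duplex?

Primer base counts: A=2, T=3, G=1, C=6 → A+T=5, G+C=7
Perfect-match Tm = 2(5) + 4(7) = 10 + 28 = 38°C
Mismatches (positions where the bases are not complementary): 3 (at positions 3, 6, 12)
Effective Tm = 38 − 3×6 = 38 − 18 = 20°C

20°C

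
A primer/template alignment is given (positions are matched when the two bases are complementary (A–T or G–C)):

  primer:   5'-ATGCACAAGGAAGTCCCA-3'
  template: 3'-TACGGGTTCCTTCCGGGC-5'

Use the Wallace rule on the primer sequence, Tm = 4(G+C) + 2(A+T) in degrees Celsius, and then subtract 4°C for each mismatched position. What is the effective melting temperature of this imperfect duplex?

Primer base counts: A=7, T=2, G=4, C=5 → A+T=9, G+C=9
Perfect-match Tm = 2(9) + 4(9) = 18 + 36 = 54°C
Mismatches (positions where the bases are not complementary): 3 (at positions 5, 14, 18)
Effective Tm = 54 − 3×4 = 54 − 12 = 42°C

42°C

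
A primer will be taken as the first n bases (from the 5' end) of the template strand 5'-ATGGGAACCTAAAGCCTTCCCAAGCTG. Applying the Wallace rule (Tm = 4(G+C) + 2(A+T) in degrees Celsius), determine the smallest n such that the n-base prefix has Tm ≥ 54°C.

n = 19

First 18 bases: ATGGGAACCTAAAGCCTT → Tm = 52°C (< 54°C)
First 19 bases: ATGGGAACCTAAAGCCTTC → Tm = 56°C (≥ 54°C)
Since every base adds ≥2°C, Tm only increases with n, so the threshold is first crossed at n = 19.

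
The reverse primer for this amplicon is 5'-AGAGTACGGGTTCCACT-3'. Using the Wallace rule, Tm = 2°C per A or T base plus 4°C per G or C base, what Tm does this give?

A=4, T=4, C=4, G=5
So N_AT = 8 and N_GC = 9.
Tm = 2(8) + 4(9) = 16 + 36 = 52°C

52°C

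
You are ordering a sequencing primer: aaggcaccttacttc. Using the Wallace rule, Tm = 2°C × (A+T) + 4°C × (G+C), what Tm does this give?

44°C

C=5, G=2, A=4, T=4
A+T = 8, G+C = 7
Tm = 2×8 + 4×7 = 44°C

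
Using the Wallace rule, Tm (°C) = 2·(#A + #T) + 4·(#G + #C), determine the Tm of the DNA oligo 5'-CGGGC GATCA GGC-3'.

Counting bases: A=2, T=1, G=6, C=4
A+T = 3, G+C = 10
Tm = 2×3 + 4×10 = 46°C

46°C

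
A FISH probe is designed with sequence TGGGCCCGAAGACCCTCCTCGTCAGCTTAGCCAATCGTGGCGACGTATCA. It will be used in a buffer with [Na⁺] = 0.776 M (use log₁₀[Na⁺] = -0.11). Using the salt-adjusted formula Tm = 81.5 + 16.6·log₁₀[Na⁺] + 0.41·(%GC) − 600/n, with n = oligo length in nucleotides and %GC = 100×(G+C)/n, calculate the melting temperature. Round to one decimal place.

Length n = 50. Base counts: C=17, T=10, G=13, A=10
G+C = 30, so %GC = 30/50 × 100 = 60%
Salt term: 16.6 × (-0.11) = -1.826
GC term: 0.41 × 60 = 24.6; length term: −600/50 = −12
Tm = 81.5 + (-1.826) + 24.6 − 12 = 92.274 → 92.3°C

92.3°C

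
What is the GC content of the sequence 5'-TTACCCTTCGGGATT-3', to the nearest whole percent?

C=4, G=3, T=6, A=2
G+C = 3 + 4 = 7 out of 15 bases
%GC = 7/15 × 100 = 46.67% ≈ 47%

47%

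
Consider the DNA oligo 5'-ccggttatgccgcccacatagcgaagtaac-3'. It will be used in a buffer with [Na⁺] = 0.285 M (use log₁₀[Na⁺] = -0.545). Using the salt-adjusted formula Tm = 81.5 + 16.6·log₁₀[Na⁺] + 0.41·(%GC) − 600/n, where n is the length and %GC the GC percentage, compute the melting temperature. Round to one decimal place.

75.7°C

Length n = 30. Base counts: G=7, A=8, T=5, C=10
G+C = 17, so %GC = 17/30 × 100 = 56.667%
Salt term: 16.6 × (-0.545) = -9.047
GC term: 0.41 × 56.667 = 23.233; length term: −600/30 = −20
Tm = 81.5 + (-9.047) + 23.233 − 20 = 75.686 → 75.7°C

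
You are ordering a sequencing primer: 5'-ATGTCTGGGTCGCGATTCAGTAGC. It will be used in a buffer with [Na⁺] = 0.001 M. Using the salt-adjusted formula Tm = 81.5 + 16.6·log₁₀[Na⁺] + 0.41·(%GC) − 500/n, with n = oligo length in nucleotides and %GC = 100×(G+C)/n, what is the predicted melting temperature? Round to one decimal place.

Length n = 24. Scanning the sequence gives A=4, T=7, C=5, G=8.
G+C = 13, so %GC = 13/24 × 100 = 54.167%
Salt term: 16.6 × (-3) = -49.8
GC term: 0.41 × 54.167 = 22.208; length term: −500/24 = −20.833
Tm = 81.5 + (-49.8) + 22.208 − 20.833 = 33.075 → 33.1°C

33.1°C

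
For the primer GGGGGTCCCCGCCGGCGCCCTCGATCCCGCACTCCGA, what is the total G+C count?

30

Scanning the sequence gives T=4, G=12, A=3, C=18.
G+C = 12 + 18 = 30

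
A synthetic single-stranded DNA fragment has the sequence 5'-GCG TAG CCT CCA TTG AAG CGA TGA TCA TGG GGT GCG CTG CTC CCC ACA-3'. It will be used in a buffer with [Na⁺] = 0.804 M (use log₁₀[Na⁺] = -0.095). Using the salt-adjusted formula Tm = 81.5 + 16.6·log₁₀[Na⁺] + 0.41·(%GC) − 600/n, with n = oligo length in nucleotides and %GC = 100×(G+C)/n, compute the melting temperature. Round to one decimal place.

92.2°C

Length n = 48. A=9, C=15, T=10, G=14
G+C = 29, so %GC = 29/48 × 100 = 60.417%
Salt term: 16.6 × (-0.095) = -1.577
GC term: 0.41 × 60.417 = 24.771; length term: −600/48 = −12.5
Tm = 81.5 + (-1.577) + 24.771 − 12.5 = 92.194 → 92.2°C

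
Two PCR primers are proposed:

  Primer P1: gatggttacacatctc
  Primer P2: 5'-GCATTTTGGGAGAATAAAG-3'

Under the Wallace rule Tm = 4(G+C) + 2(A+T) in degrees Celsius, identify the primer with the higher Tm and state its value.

Primer P1: A+T=9, G+C=7 → Tm = 2(9)+4(7) = 46°C
Primer P2: A+T=12, G+C=7 → Tm = 2(12)+4(7) = 52°C
46°C vs 52°C → primer P2 is higher.

Primer P2, 52°C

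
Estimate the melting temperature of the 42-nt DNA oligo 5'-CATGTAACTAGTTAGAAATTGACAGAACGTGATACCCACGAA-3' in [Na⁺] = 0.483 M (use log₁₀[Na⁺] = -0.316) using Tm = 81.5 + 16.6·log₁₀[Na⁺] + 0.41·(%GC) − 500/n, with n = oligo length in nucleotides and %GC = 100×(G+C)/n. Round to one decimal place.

Length n = 42. Base counts: G=8, T=9, C=8, A=17
G+C = 16, so %GC = 16/42 × 100 = 38.095%
Salt term: 16.6 × (-0.316) = -5.246
GC term: 0.41 × 38.095 = 15.619; length term: −500/42 = −11.905
Tm = 81.5 + (-5.246) + 15.619 − 11.905 = 79.968 → 80.0°C

80.0°C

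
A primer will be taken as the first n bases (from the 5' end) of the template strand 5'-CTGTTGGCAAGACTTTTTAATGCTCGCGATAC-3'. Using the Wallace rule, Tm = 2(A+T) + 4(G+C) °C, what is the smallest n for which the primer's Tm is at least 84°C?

First 28 bases: CTGTTGGCAAGACTTTTTAATGCTCGCG → Tm = 82°C (< 84°C)
First 29 bases: CTGTTGGCAAGACTTTTTAATGCTCGCGA → Tm = 84°C (≥ 84°C)
Each additional base adds 2°C (A/T) or 4°C (G/C), so Tm is non-decreasing in n; n = 29 is the first length to reach 84°C.

n = 29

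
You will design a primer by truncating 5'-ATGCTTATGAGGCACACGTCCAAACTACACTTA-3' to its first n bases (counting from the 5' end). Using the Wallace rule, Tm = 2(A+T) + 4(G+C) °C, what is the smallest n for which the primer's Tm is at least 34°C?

First 11 bases: ATGCTTATGAG → Tm = 30°C (< 34°C)
First 12 bases: ATGCTTATGAGG → Tm = 34°C (≥ 34°C)
Since every base adds ≥2°C, Tm only increases with n, so the threshold is first crossed at n = 12.

n = 12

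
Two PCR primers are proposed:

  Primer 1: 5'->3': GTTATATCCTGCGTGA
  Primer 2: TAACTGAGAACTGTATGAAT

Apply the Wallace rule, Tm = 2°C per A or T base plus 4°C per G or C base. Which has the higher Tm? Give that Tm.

Primer 2, 52°C

Primer 1: A+T=9, G+C=7 → Tm = 2(9)+4(7) = 46°C
Primer 2: A+T=14, G+C=6 → Tm = 2(14)+4(6) = 52°C
46°C vs 52°C → primer 2 is higher.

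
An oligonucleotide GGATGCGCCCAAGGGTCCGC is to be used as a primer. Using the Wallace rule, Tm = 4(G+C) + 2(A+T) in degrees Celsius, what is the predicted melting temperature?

G=8, A=3, T=2, C=7
So N_AT = 5 and N_GC = 15.
Tm = 2×5 + 4×15 = 70°C

70°C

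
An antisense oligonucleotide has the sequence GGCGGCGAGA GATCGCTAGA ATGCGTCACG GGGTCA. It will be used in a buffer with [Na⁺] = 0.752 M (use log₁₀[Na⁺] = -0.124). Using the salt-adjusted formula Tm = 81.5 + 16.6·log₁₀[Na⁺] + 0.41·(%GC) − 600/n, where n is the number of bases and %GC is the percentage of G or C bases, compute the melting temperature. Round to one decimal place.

89.0°C

Length n = 36. G=15, C=8, T=5, A=8
G+C = 23, so %GC = 23/36 × 100 = 63.889%
Salt term: 16.6 × (-0.124) = -2.058
GC term: 0.41 × 63.889 = 26.194; length term: −600/36 = −16.667
Tm = 81.5 + (-2.058) + 26.194 − 16.667 = 88.969 → 89.0°C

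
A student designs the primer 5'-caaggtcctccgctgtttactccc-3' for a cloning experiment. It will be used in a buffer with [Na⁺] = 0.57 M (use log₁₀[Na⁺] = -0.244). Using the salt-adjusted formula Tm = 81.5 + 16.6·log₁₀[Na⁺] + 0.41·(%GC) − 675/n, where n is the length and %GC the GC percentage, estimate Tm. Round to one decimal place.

73.2°C

Length n = 24. Scanning the sequence gives T=7, C=10, G=4, A=3.
G+C = 14, so %GC = 14/24 × 100 = 58.333%
Salt term: 16.6 × (-0.244) = -4.05
GC term: 0.41 × 58.333 = 23.917; length term: −675/24 = −28.125
Tm = 81.5 + (-4.05) + 23.917 − 28.125 = 73.242 → 73.2°C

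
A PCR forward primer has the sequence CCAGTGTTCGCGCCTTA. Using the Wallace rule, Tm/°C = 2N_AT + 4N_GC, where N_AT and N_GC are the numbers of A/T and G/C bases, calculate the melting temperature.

54°C

Base counts: C=6, T=5, A=2, G=4
AT pairs contribute 7, GC pairs contribute 10.
Tm = 4·10 + 2·7 = 40 + 14 = 54°C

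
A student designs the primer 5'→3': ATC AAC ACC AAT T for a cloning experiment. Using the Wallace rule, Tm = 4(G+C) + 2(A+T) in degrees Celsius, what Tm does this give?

Counting bases: T=3, C=4, A=6, G=0
So N_AT = 9 and N_GC = 4.
Tm = 2(9) + 4(4) = 18 + 16 = 34°C

34°C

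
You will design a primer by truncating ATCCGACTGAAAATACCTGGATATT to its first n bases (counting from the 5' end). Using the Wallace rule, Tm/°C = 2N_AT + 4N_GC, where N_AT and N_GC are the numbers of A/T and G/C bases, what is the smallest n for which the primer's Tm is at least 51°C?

First 18 bases: ATCCGACTGAAAATACCT → Tm = 50°C (< 51°C)
First 19 bases: ATCCGACTGAAAATACCTG → Tm = 54°C (≥ 51°C)
Since every base adds ≥2°C, Tm only increases with n, so the threshold is first crossed at n = 19.

n = 19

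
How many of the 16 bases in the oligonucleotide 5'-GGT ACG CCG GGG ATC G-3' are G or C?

T=2, C=4, G=8, A=2
G+C = 8 + 4 = 12

12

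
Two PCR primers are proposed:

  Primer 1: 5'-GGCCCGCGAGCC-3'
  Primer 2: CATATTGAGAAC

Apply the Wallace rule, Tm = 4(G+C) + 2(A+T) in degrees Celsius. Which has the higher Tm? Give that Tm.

Primer 1: A+T=1, G+C=11 → Tm = 2(1)+4(11) = 46°C
Primer 2: A+T=8, G+C=4 → Tm = 2(8)+4(4) = 32°C
46°C vs 32°C → primer 1 is higher.

Primer 1, 46°C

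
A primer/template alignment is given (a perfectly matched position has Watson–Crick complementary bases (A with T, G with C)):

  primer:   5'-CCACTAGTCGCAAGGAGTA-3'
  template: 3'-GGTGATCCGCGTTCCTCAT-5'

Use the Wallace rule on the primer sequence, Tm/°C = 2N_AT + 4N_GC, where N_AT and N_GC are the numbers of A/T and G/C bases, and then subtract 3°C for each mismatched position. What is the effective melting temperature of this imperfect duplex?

Primer base counts: A=6, T=3, G=5, C=5 → A+T=9, G+C=10
Perfect-match Tm = 2(9) + 4(10) = 18 + 40 = 58°C
Mismatches (positions where the bases are not complementary): 1 (at position 8)
Effective Tm = 58 − 1×3 = 58 − 3 = 55°C

55°C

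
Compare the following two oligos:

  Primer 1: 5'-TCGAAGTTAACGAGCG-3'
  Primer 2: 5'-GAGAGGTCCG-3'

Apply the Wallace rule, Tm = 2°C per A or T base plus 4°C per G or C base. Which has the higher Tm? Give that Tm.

Primer 1: A+T=8, G+C=8 → Tm = 2(8)+4(8) = 48°C
Primer 2: A+T=3, G+C=7 → Tm = 2(3)+4(7) = 34°C
48°C vs 34°C → primer 1 is higher.

Primer 1, 48°C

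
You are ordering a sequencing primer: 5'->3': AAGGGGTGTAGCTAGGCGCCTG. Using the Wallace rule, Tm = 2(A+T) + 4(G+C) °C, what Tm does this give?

72°C

Counting bases: G=10, C=4, T=4, A=4
A+T = 8, G+C = 14
Tm = 2(8) + 4(14) = 16 + 56 = 72°C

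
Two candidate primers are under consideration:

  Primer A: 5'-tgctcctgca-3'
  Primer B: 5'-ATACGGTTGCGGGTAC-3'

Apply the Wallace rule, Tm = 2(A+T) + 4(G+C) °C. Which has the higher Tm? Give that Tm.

Primer B, 50°C

Primer A: A+T=4, G+C=6 → Tm = 2(4)+4(6) = 32°C
Primer B: A+T=7, G+C=9 → Tm = 2(7)+4(9) = 50°C
32°C vs 50°C → primer B is higher.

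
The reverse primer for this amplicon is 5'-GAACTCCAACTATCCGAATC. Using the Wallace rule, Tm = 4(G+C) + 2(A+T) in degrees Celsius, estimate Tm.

Scanning the sequence gives G=2, A=7, C=7, T=4.
A+T = 11, G+C = 9
Tm = 2(11) + 4(9) = 22 + 36 = 58°C

58°C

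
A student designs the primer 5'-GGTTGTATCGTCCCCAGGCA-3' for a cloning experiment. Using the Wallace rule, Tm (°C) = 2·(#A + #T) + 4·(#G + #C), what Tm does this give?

Base counts: T=5, A=3, G=6, C=6
AT pairs contribute 8, GC pairs contribute 12.
Tm = 2(8) + 4(12) = 16 + 48 = 64°C

64°C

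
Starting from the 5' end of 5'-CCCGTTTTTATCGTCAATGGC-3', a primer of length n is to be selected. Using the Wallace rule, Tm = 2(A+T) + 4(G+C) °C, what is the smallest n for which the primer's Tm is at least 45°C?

n = 16

First 15 bases: CCCGTTTTTATCGTC → Tm = 44°C (< 45°C)
First 16 bases: CCCGTTTTTATCGTCA → Tm = 46°C (≥ 45°C)
Since every base adds ≥2°C, Tm only increases with n, so the threshold is first crossed at n = 16.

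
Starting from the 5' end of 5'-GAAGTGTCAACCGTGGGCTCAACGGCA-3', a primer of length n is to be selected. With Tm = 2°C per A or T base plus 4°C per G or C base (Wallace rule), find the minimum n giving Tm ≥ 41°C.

First 13 bases: GAAGTGTCAACCG → Tm = 40°C (< 41°C)
First 14 bases: GAAGTGTCAACCGT → Tm = 42°C (≥ 41°C)
Each additional base adds 2°C (A/T) or 4°C (G/C), so Tm is non-decreasing in n; n = 14 is the first length to reach 41°C.

n = 14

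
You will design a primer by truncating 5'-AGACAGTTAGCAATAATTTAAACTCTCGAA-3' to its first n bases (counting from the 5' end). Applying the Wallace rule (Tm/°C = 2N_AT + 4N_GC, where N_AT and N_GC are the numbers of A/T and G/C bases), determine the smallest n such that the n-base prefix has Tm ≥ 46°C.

n = 18

First 17 bases: AGACAGTTAGCAATAAT → Tm = 44°C (< 46°C)
First 18 bases: AGACAGTTAGCAATAATT → Tm = 46°C (≥ 46°C)
Each additional base adds 2°C (A/T) or 4°C (G/C), so Tm is non-decreasing in n; n = 18 is the first length to reach 46°C.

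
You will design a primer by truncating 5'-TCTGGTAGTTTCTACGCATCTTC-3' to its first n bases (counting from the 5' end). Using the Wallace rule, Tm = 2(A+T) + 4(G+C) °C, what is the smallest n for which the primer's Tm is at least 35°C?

First 12 bases: TCTGGTAGTTTC → Tm = 34°C (< 35°C)
First 13 bases: TCTGGTAGTTTCT → Tm = 36°C (≥ 35°C)
Since every base adds ≥2°C, Tm only increases with n, so the threshold is first crossed at n = 13.

n = 13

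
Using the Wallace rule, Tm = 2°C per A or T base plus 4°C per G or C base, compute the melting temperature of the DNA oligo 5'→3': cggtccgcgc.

38°C

Base counts: A=0, G=4, C=5, T=1
AT pairs contribute 1, GC pairs contribute 9.
Tm = 4·9 + 2·1 = 36 + 2 = 38°C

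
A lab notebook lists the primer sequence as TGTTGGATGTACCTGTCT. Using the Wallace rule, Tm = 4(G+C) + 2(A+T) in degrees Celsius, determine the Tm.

52°C

Scanning the sequence gives T=8, G=5, C=3, A=2.
So N_AT = 10 and N_GC = 8.
Tm = 2×10 + 4×8 = 52°C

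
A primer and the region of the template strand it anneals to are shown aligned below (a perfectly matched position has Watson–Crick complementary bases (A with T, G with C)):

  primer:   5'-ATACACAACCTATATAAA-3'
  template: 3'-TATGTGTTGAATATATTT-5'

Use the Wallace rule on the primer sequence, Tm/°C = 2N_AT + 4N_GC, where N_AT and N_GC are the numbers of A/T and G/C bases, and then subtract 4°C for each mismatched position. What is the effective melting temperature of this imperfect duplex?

40°C

Primer base counts: A=10, T=4, G=0, C=4 → A+T=14, G+C=4
Perfect-match Tm = 2(14) + 4(4) = 28 + 16 = 44°C
Mismatches (positions where the bases are not complementary): 1 (at position 10)
Effective Tm = 44 − 1×4 = 44 − 4 = 40°C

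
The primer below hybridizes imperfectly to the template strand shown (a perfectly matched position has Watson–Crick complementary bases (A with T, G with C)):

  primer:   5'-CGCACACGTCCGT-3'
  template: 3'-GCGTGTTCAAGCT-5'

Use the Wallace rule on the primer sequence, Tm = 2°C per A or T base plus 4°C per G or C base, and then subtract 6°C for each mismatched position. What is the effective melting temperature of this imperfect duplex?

26°C

Primer base counts: A=2, T=2, G=3, C=6 → A+T=4, G+C=9
Perfect-match Tm = 2(4) + 4(9) = 8 + 36 = 44°C
Mismatches (positions where the bases are not complementary): 3 (at positions 7, 10, 13)
Effective Tm = 44 − 3×6 = 44 − 18 = 26°C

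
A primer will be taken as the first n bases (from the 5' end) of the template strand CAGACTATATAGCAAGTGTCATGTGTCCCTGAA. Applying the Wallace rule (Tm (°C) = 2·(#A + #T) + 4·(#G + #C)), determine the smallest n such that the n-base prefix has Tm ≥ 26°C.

n = 10

First 9 bases: CAGACTATA → Tm = 24°C (< 26°C)
First 10 bases: CAGACTATAT → Tm = 26°C (≥ 26°C)
Since every base adds ≥2°C, Tm only increases with n, so the threshold is first crossed at n = 10.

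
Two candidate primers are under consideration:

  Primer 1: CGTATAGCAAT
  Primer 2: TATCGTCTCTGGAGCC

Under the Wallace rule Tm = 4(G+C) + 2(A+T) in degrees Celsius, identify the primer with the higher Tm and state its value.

Primer 1: A+T=7, G+C=4 → Tm = 2(7)+4(4) = 30°C
Primer 2: A+T=7, G+C=9 → Tm = 2(7)+4(9) = 50°C
30°C vs 50°C → primer 2 is higher.

Primer 2, 50°C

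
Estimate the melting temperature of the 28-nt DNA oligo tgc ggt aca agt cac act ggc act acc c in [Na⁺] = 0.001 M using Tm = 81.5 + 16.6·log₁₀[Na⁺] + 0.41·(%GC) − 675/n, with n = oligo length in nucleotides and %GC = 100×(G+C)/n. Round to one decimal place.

31.0°C

Length n = 28. Base counts: T=5, G=6, A=7, C=10
G+C = 16, so %GC = 16/28 × 100 = 57.143%
Salt term: 16.6 × (-3) = -49.8
GC term: 0.41 × 57.143 = 23.429; length term: −675/28 = −24.107
Tm = 81.5 + (-49.8) + 23.429 − 24.107 = 31.022 → 31.0°C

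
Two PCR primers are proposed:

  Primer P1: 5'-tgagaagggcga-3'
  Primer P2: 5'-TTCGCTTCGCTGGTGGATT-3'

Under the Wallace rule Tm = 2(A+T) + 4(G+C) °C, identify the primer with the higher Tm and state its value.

Primer P2, 58°C

Primer P1: A+T=5, G+C=7 → Tm = 2(5)+4(7) = 38°C
Primer P2: A+T=9, G+C=10 → Tm = 2(9)+4(10) = 58°C
38°C vs 58°C → primer P2 is higher.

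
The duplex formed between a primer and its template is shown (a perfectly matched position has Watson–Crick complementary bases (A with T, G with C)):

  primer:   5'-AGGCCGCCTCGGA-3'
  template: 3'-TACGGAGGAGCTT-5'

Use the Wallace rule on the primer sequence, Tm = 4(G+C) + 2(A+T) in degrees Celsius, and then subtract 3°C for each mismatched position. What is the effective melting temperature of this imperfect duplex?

37°C

Primer base counts: A=2, T=1, G=5, C=5 → A+T=3, G+C=10
Perfect-match Tm = 2(3) + 4(10) = 6 + 40 = 46°C
Mismatches (positions where the bases are not complementary): 3 (at positions 2, 6, 12)
Effective Tm = 46 − 3×3 = 46 − 9 = 37°C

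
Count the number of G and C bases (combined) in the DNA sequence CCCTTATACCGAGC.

G=2, A=3, T=3, C=6
Total G or C: 2 + 6 = 8

8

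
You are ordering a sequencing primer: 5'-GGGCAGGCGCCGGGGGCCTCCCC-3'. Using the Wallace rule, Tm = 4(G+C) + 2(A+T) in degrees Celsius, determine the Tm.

Scanning the sequence gives G=11, T=1, A=1, C=10.
AT pairs contribute 2, GC pairs contribute 21.
Tm = 2(2) + 4(21) = 4 + 84 = 88°C

88°C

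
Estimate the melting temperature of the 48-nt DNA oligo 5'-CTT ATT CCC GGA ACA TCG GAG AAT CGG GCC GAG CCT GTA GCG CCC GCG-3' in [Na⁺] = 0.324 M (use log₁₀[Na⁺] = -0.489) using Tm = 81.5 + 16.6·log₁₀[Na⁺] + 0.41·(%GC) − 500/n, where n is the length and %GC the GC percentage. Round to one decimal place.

Length n = 48. A=9, G=15, C=16, T=8
G+C = 31, so %GC = 31/48 × 100 = 64.583%
Salt term: 16.6 × (-0.489) = -8.117
GC term: 0.41 × 64.583 = 26.479; length term: −500/48 = −10.417
Tm = 81.5 + (-8.117) + 26.479 − 10.417 = 89.445 → 89.4°C

89.4°C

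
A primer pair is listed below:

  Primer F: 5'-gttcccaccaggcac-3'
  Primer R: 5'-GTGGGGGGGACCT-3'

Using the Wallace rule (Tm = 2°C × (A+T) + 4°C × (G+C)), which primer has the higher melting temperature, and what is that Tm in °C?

Primer F: A+T=5, G+C=10 → Tm = 2(5)+4(10) = 50°C
Primer R: A+T=3, G+C=10 → Tm = 2(3)+4(10) = 46°C
50°C vs 46°C → primer F is higher.

Primer F, 50°C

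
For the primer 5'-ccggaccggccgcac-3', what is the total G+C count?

C=8, T=0, G=5, A=2
G+C = 5 + 8 = 13

13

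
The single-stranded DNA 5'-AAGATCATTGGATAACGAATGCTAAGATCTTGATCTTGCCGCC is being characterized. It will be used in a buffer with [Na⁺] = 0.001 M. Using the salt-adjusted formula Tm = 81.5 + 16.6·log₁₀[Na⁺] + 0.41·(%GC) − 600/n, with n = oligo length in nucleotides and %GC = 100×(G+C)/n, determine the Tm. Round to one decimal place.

34.9°C

Length n = 43. Base counts: T=12, A=13, G=9, C=9
G+C = 18, so %GC = 18/43 × 100 = 41.86%
Salt term: 16.6 × (-3) = -49.8
GC term: 0.41 × 41.86 = 17.163; length term: −600/43 = −13.953
Tm = 81.5 + (-49.8) + 17.163 − 13.953 = 34.91 → 34.9°C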